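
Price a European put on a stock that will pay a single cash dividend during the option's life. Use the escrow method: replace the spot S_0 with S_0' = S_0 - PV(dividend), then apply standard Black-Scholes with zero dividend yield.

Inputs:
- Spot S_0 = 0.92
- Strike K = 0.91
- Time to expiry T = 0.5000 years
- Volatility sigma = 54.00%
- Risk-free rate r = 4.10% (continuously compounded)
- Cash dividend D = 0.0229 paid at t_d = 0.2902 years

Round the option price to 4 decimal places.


PV(D) = D * exp(-r * t_d) = 0.0229 * 0.98817230 = 0.02262915
S_0' = S_0 - PV(D) = 0.9200 - 0.02262915 = 0.89737085
d1 = (ln(S_0'/K) + (r + sigma^2/2)*T) / (sigma*sqrt(T)) = 0.20800624
d2 = d1 - sigma*sqrt(T) = -0.17383142
exp(-rT) = 0.97970870
N(-d1) = 0.41761205; N(-d2) = 0.56900103
P = K * exp(-rT) * N(-d2) - S_0' * N(-d1) = 0.9100 * 0.97970870 * 0.56900103 - 0.89737085 * 0.41761205 = 0.1325

Answer: Price = 0.1325


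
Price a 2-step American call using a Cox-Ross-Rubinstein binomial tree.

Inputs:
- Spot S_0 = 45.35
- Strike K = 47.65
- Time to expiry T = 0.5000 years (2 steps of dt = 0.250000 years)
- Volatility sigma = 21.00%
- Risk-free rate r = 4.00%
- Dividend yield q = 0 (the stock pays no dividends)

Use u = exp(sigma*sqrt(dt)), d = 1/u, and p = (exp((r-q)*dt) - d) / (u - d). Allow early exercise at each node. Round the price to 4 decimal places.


Answer: Price = V(0,0) = 2.2122

Derivation:
dt = T/N = 0.250000
u = exp(sigma*sqrt(dt)) = 1.110711; d = 1/u = 0.900325
p = (exp((r-q)*dt) - d) / (u - d) = 0.521544
Discount per step: exp(-r*dt) = 0.990050
Stock lattice S(k, i) with i counting down-moves:
  k=0: S(0,0) = 45.3500
  k=1: S(1,0) = 50.3707; S(1,1) = 40.8297
  k=2: S(2,0) = 55.9473; S(2,1) = 45.3500; S(2,2) = 36.7600
Terminal payoffs V(N, i) = max(S_T - K, 0):
  V(2,0) = 8.297300; V(2,1) = 0.000000; V(2,2) = 0.000000
Backward induction: V(k, i) = exp(-r*dt) * [p * V(k+1, i) + (1-p) * V(k+1, i+1)]; then take max(V_cont, immediate exercise) for American.
  V(1,0) = exp(-r*dt) * [p*8.297300 + (1-p)*0.000000] = 4.284350; exercise = 2.720726; V(1,0) = max -> 4.284350
  V(1,1) = exp(-r*dt) * [p*0.000000 + (1-p)*0.000000] = 0.000000; exercise = 0.000000; V(1,1) = max -> 0.000000
  V(0,0) = exp(-r*dt) * [p*4.284350 + (1-p)*0.000000] = 2.212245; exercise = 0.000000; V(0,0) = max -> 2.212245


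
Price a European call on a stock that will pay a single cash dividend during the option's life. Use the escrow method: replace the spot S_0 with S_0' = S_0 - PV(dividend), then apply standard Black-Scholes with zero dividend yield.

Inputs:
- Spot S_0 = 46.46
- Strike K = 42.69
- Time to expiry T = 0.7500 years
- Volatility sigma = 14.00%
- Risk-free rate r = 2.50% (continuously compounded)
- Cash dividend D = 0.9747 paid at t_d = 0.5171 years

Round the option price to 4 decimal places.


PV(D) = D * exp(-r * t_d) = 0.9747 * 0.98715570 = 0.96218066
S_0' = S_0 - PV(D) = 46.4600 - 0.96218066 = 45.49781934
d1 = (ln(S_0'/K) + (r + sigma^2/2)*T) / (sigma*sqrt(T)) = 0.74065542
d2 = d1 - sigma*sqrt(T) = 0.61941186
exp(-rT) = 0.98142469
N(d1) = 0.77054880; N(d2) = 0.73217747
C = S_0' * N(d1) - K * exp(-rT) * N(d2) = 45.49781934 * 0.77054880 - 42.6900 * 0.98142469 * 0.73217747 = 4.3822

Answer: Price = 4.3822


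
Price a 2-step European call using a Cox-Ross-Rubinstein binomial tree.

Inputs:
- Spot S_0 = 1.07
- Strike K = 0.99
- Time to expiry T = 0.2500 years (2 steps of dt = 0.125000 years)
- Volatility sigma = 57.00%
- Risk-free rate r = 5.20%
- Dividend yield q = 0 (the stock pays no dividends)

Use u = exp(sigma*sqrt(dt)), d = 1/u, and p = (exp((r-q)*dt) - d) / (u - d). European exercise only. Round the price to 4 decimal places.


dt = T/N = 0.125000
u = exp(sigma*sqrt(dt)) = 1.223267; d = 1/u = 0.817483
p = (exp((r-q)*dt) - d) / (u - d) = 0.465859
Discount per step: exp(-r*dt) = 0.993521
Stock lattice S(k, i) with i counting down-moves:
  k=0: S(0,0) = 1.0700
  k=1: S(1,0) = 1.3089; S(1,1) = 0.8747
  k=2: S(2,0) = 1.6011; S(2,1) = 1.0700; S(2,2) = 0.7151
Terminal payoffs V(N, i) = max(S_T - K, 0):
  V(2,0) = 0.611130; V(2,1) = 0.080000; V(2,2) = 0.000000
Backward induction: V(k, i) = exp(-r*dt) * [p * V(k+1, i) + (1-p) * V(k+1, i+1)].
  V(1,0) = exp(-r*dt) * [p*0.611130 + (1-p)*0.080000] = 0.325310
  V(1,1) = exp(-r*dt) * [p*0.080000 + (1-p)*0.000000] = 0.037027
  V(0,0) = exp(-r*dt) * [p*0.325310 + (1-p)*0.037027] = 0.170216

Answer: Price = V(0,0) = 0.1702


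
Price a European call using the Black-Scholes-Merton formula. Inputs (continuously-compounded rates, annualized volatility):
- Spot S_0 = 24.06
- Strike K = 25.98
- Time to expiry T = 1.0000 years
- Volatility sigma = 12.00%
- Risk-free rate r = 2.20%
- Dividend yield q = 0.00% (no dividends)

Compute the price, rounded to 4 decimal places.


Answer: Price = 0.6272

Derivation:
d1 = (ln(S/K) + (r - q + 0.5*sigma^2) * T) / (sigma * sqrt(T)) = -0.39646917
d2 = d1 - sigma * sqrt(T) = -0.51646917
exp(-rT) = 0.97824024; exp(-qT) = 1.00000000
C = S_0 * exp(-qT) * N(d1) - K * exp(-rT) * N(d2)
N(d1) = 0.34587947; N(d2) = 0.30276338
C = 24.0600 * 1.00000000 * 0.34587947 - 25.9800 * 0.97824024 * 0.30276338 = 0.6272


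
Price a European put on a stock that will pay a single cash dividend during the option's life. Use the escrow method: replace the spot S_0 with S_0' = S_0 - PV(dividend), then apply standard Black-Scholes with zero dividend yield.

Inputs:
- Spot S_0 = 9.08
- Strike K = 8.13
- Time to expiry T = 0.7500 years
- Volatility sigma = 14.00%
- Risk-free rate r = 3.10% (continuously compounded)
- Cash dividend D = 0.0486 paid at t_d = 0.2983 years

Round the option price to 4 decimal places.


Answer: Price = 0.0762

Derivation:
PV(D) = D * exp(-r * t_d) = 0.0486 * 0.99079532 = 0.04815265
S_0' = S_0 - PV(D) = 9.0800 - 0.04815265 = 9.03184735
d1 = (ln(S_0'/K) + (r + sigma^2/2)*T) / (sigma*sqrt(T)) = 1.12002655
d2 = d1 - sigma*sqrt(T) = 0.99878299
exp(-rT) = 0.97701820
N(-d1) = 0.13135123; N(-d2) = 0.15894991
P = K * exp(-rT) * N(-d2) - S_0' * N(-d1) = 8.1300 * 0.97701820 * 0.15894991 - 9.03184735 * 0.13135123 = 0.0762


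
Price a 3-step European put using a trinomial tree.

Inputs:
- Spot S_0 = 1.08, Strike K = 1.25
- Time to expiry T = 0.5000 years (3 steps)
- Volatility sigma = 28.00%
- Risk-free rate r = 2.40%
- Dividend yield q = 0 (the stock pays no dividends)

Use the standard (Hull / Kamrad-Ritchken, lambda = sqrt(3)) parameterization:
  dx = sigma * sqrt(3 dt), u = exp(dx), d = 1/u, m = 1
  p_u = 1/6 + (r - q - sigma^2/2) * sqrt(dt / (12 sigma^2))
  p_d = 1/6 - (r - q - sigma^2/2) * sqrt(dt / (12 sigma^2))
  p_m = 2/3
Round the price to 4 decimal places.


Answer: Price = V(0,0) = 0.1909

Derivation:
dt = T/N = 0.166667; dx = sigma*sqrt(3*dt) = 0.197990
u = exp(dx) = 1.218950; d = 1/u = 0.820378
p_u = 0.160269, p_m = 0.666667, p_d = 0.173064
Discount per step: exp(-r*dt) = 0.996008
Stock lattice S(k, j) with j the centered position index:
  k=0: S(0,+0) = 1.0800
  k=1: S(1,-1) = 0.8860; S(1,+0) = 1.0800; S(1,+1) = 1.3165
  k=2: S(2,-2) = 0.7269; S(2,-1) = 0.8860; S(2,+0) = 1.0800; S(2,+1) = 1.3165; S(2,+2) = 1.6047
  k=3: S(3,-3) = 0.5963; S(3,-2) = 0.7269; S(3,-1) = 0.8860; S(3,+0) = 1.0800; S(3,+1) = 1.3165; S(3,+2) = 1.6047; S(3,+3) = 1.9561
Terminal payoffs V(N, j) = max(K - S_T, 0):
  V(3,-3) = 0.653698; V(3,-2) = 0.523138; V(3,-1) = 0.363992; V(3,+0) = 0.170000; V(3,+1) = 0.000000; V(3,+2) = 0.000000; V(3,+3) = 0.000000
Backward induction: V(k, j) = exp(-r*dt) * [p_u * V(k+1, j+1) + p_m * V(k+1, j) + p_d * V(k+1, j-1)]
  V(2,-2) = exp(-r*dt) * [p_u*0.363992 + p_m*0.523138 + p_d*0.653698] = 0.518150
  V(2,-1) = exp(-r*dt) * [p_u*0.170000 + p_m*0.363992 + p_d*0.523138] = 0.359004
  V(2,+0) = exp(-r*dt) * [p_u*0.000000 + p_m*0.170000 + p_d*0.363992] = 0.175623
  V(2,+1) = exp(-r*dt) * [p_u*0.000000 + p_m*0.000000 + p_d*0.170000] = 0.029303
  V(2,+2) = exp(-r*dt) * [p_u*0.000000 + p_m*0.000000 + p_d*0.000000] = 0.000000
  V(1,-1) = exp(-r*dt) * [p_u*0.175623 + p_m*0.359004 + p_d*0.518150] = 0.355731
  V(1,+0) = exp(-r*dt) * [p_u*0.029303 + p_m*0.175623 + p_d*0.359004] = 0.183175
  V(1,+1) = exp(-r*dt) * [p_u*0.000000 + p_m*0.029303 + p_d*0.175623] = 0.049730
  V(0,+0) = exp(-r*dt) * [p_u*0.049730 + p_m*0.183175 + p_d*0.355731] = 0.190886


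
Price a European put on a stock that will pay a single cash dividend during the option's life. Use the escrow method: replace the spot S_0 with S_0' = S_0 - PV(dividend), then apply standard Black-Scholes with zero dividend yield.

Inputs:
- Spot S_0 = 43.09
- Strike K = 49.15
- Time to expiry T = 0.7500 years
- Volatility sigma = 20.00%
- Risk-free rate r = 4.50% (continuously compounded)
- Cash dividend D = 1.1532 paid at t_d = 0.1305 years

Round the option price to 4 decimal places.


Answer: Price = 6.6399

Derivation:
PV(D) = D * exp(-r * t_d) = 1.1532 * 0.99414471 = 1.14644768
S_0' = S_0 - PV(D) = 43.0900 - 1.14644768 = 41.94355232
d1 = (ln(S_0'/K) + (r + sigma^2/2)*T) / (sigma*sqrt(T)) = -0.63394286
d2 = d1 - sigma*sqrt(T) = -0.80714794
exp(-rT) = 0.96681318
N(-d1) = 0.73694094; N(-d2) = 0.79020937
P = K * exp(-rT) * N(-d2) - S_0' * N(-d1) = 49.1500 * 0.96681318 * 0.79020937 - 41.94355232 * 0.73694094 = 6.6399


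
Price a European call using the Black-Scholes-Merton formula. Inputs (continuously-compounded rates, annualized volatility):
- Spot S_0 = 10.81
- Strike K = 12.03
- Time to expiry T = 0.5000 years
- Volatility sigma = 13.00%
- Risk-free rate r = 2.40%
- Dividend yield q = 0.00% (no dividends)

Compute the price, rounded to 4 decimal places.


d1 = (ln(S/K) + (r - q + 0.5*sigma^2) * T) / (sigma * sqrt(T)) = -0.98676097
d2 = d1 - sigma * sqrt(T) = -1.07868485
exp(-rT) = 0.98807171; exp(-qT) = 1.00000000
C = S_0 * exp(-qT) * N(d1) - K * exp(-rT) * N(d2)
N(d1) = 0.16187992; N(d2) = 0.14036412
C = 10.8100 * 1.00000000 * 0.16187992 - 12.0300 * 0.98807171 * 0.14036412 = 0.0815

Answer: Price = 0.0815


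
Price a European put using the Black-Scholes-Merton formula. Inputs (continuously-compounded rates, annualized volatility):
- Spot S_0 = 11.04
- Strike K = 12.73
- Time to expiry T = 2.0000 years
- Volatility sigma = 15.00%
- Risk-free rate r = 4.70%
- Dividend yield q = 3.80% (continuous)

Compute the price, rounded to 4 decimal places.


d1 = (ln(S/K) + (r - q + 0.5*sigma^2) * T) / (sigma * sqrt(T)) = -0.48053266
d2 = d1 - sigma * sqrt(T) = -0.69266470
exp(-rT) = 0.91028276; exp(-qT) = 0.92681621
P = K * exp(-rT) * N(-d2) - S_0 * exp(-qT) * N(-d1)
N(-d1) = 0.68457566; N(-d2) = 0.75574000
P = 12.7300 * 0.91028276 * 0.75574000 - 11.0400 * 0.92681621 * 0.68457566 = 1.7528

Answer: Price = 1.7528


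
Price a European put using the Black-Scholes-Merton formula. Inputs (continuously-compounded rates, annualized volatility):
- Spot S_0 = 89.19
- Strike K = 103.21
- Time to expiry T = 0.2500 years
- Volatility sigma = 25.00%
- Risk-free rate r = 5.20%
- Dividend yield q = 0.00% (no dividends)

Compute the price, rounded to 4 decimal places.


d1 = (ln(S/K) + (r - q + 0.5*sigma^2) * T) / (sigma * sqrt(T)) = -1.00147458
d2 = d1 - sigma * sqrt(T) = -1.12647458
exp(-rT) = 0.98708414; exp(-qT) = 1.00000000
P = K * exp(-rT) * N(-d2) - S_0 * exp(-qT) * N(-d1)
N(-d1) = 0.84170129; N(-d2) = 0.87001765
P = 103.2100 * 0.98708414 * 0.87001765 - 89.1900 * 1.00000000 * 0.84170129 = 13.5634

Answer: Price = 13.5634


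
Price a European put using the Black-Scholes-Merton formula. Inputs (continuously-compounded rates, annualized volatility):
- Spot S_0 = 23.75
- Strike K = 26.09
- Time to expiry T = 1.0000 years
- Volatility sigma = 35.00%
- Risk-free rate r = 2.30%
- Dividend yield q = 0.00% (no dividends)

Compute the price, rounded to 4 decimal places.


Answer: Price = 4.3634

Derivation:
d1 = (ln(S/K) + (r - q + 0.5*sigma^2) * T) / (sigma * sqrt(T)) = -0.02777020
d2 = d1 - sigma * sqrt(T) = -0.37777020
exp(-rT) = 0.97726248; exp(-qT) = 1.00000000
P = K * exp(-rT) * N(-d2) - S_0 * exp(-qT) * N(-d1)
N(-d1) = 0.51107728; N(-d2) = 0.64719934
P = 26.0900 * 0.97726248 * 0.64719934 - 23.7500 * 1.00000000 * 0.51107728 = 4.3634


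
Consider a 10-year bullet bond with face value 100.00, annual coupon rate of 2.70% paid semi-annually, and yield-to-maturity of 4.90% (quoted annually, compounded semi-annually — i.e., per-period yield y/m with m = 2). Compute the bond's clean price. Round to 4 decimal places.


Coupon per period c = face * coupon_rate / m = 1.350000
Periods per year m = 2; per-period yield y/m = 0.024500
Number of cashflows N = 20
Cashflows (t years, CF_t, discount factor 1/(1+y/m)^(m*t), PV):
  t = 0.5000: CF_t = 1.350000, DF = 0.976086, PV = 1.317716
  t = 1.0000: CF_t = 1.350000, DF = 0.952744, PV = 1.286204
  t = 1.5000: CF_t = 1.350000, DF = 0.929960, PV = 1.255446
  t = 2.0000: CF_t = 1.350000, DF = 0.907721, PV = 1.225423
  t = 2.5000: CF_t = 1.350000, DF = 0.886013, PV = 1.196118
  t = 3.0000: CF_t = 1.350000, DF = 0.864825, PV = 1.167514
  t = 3.5000: CF_t = 1.350000, DF = 0.844143, PV = 1.139594
  t = 4.0000: CF_t = 1.350000, DF = 0.823957, PV = 1.112341
  t = 4.5000: CF_t = 1.350000, DF = 0.804252, PV = 1.085741
  t = 5.0000: CF_t = 1.350000, DF = 0.785019, PV = 1.059776
  t = 5.5000: CF_t = 1.350000, DF = 0.766246, PV = 1.034433
  t = 6.0000: CF_t = 1.350000, DF = 0.747922, PV = 1.009695
  t = 6.5000: CF_t = 1.350000, DF = 0.730036, PV = 0.985549
  t = 7.0000: CF_t = 1.350000, DF = 0.712578, PV = 0.961981
  t = 7.5000: CF_t = 1.350000, DF = 0.695538, PV = 0.938976
  t = 8.0000: CF_t = 1.350000, DF = 0.678904, PV = 0.916521
  t = 8.5000: CF_t = 1.350000, DF = 0.662669, PV = 0.894603
  t = 9.0000: CF_t = 1.350000, DF = 0.646822, PV = 0.873209
  t = 9.5000: CF_t = 1.350000, DF = 0.631354, PV = 0.852327
  t = 10.0000: CF_t = 101.350000, DF = 0.616255, PV = 62.457486
Price P = sum_t PV_t = 82.770651

Answer: Price = 82.7707


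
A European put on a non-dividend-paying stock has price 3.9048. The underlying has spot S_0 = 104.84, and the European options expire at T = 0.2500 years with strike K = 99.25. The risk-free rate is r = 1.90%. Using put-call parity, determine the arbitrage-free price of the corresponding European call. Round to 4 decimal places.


Answer: Call price = 9.9651

Derivation:
Put-call parity: C - P = S_0 * exp(-qT) - K * exp(-rT).
S_0 * exp(-qT) = 104.8400 * 1.00000000 = 104.84000000
K * exp(-rT) = 99.2500 * 0.99526126 = 98.77968039
C = P + S*exp(-qT) - K*exp(-rT)
C = 3.9048 + 104.84000000 - 98.77968039 = 9.9651


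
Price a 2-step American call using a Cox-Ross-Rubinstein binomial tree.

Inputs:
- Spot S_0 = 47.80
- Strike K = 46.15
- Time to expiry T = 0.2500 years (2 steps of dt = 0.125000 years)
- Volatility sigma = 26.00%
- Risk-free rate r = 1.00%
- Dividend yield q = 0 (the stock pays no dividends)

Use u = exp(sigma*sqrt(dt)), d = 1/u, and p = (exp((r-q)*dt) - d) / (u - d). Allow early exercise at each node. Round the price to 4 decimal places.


Answer: Price = V(0,0) = 3.4601

Derivation:
dt = T/N = 0.125000
u = exp(sigma*sqrt(dt)) = 1.096281; d = 1/u = 0.912175
p = (exp((r-q)*dt) - d) / (u - d) = 0.483829
Discount per step: exp(-r*dt) = 0.998751
Stock lattice S(k, i) with i counting down-moves:
  k=0: S(0,0) = 47.8000
  k=1: S(1,0) = 52.4022; S(1,1) = 43.6019
  k=2: S(2,0) = 57.4476; S(2,1) = 47.8000; S(2,2) = 39.7726
Terminal payoffs V(N, i) = max(S_T - K, 0):
  V(2,0) = 11.297610; V(2,1) = 1.650000; V(2,2) = 0.000000
Backward induction: V(k, i) = exp(-r*dt) * [p * V(k+1, i) + (1-p) * V(k+1, i+1)]; then take max(V_cont, immediate exercise) for American.
  V(1,0) = exp(-r*dt) * [p*11.297610 + (1-p)*1.650000] = 6.309901; exercise = 6.252250; V(1,0) = max -> 6.309901
  V(1,1) = exp(-r*dt) * [p*1.650000 + (1-p)*0.000000] = 0.797321; exercise = 0.000000; V(1,1) = max -> 0.797321
  V(0,0) = exp(-r*dt) * [p*6.309901 + (1-p)*0.797321] = 3.460139; exercise = 1.650000; V(0,0) = max -> 3.460139


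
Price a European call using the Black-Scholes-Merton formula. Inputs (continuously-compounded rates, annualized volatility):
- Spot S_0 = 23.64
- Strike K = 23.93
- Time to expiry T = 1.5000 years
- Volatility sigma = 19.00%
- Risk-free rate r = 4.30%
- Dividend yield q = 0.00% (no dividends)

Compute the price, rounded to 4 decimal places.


d1 = (ln(S/K) + (r - q + 0.5*sigma^2) * T) / (sigma * sqrt(T)) = 0.34113352
d2 = d1 - sigma * sqrt(T) = 0.10843199
exp(-rT) = 0.93753611; exp(-qT) = 1.00000000
C = S_0 * exp(-qT) * N(d1) - K * exp(-rT) * N(d2)
N(d1) = 0.63349847; N(d2) = 0.54317349
C = 23.6400 * 1.00000000 * 0.63349847 - 23.9300 * 0.93753611 * 0.54317349 = 2.7897

Answer: Price = 2.7897


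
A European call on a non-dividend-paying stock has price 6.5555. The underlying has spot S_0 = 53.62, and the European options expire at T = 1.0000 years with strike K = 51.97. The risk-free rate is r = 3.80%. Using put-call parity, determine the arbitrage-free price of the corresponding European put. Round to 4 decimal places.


Answer: Put price = 2.9677

Derivation:
Put-call parity: C - P = S_0 * exp(-qT) - K * exp(-rT).
S_0 * exp(-qT) = 53.6200 * 1.00000000 = 53.62000000
K * exp(-rT) = 51.9700 * 0.96271294 = 50.03219154
P = C - S*exp(-qT) + K*exp(-rT)
P = 6.5555 - 53.62000000 + 50.03219154 = 2.9677


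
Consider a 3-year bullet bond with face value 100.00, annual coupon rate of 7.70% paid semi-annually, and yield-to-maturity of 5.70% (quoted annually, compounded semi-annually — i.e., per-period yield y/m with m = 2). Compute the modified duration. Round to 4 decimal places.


Answer: Modified duration = 2.6674

Derivation:
Coupon per period c = face * coupon_rate / m = 3.850000
Periods per year m = 2; per-period yield y/m = 0.028500
Number of cashflows N = 6
Cashflows (t years, CF_t, discount factor 1/(1+y/m)^(m*t), PV):
  t = 0.5000: CF_t = 3.850000, DF = 0.972290, PV = 3.743316
  t = 1.0000: CF_t = 3.850000, DF = 0.945347, PV = 3.639587
  t = 1.5000: CF_t = 3.850000, DF = 0.919152, PV = 3.538733
  t = 2.0000: CF_t = 3.850000, DF = 0.893682, PV = 3.440674
  t = 2.5000: CF_t = 3.850000, DF = 0.868917, PV = 3.345332
  t = 3.0000: CF_t = 103.850000, DF = 0.844840, PV = 87.736585
Price P = sum_t PV_t = 105.444227
First compute Macaulay numerator sum_t t * PV_t:
  t * PV_t at t = 0.5000: 1.871658
  t * PV_t at t = 1.0000: 3.639587
  t * PV_t at t = 1.5000: 5.308100
  t * PV_t at t = 2.0000: 6.881348
  t * PV_t at t = 2.5000: 8.363330
  t * PV_t at t = 3.0000: 263.209754
Macaulay duration D = 289.273778 / 105.444227 = 2.743382
Modified duration = D / (1 + y/m) = 2.743382 / (1 + 0.028500) = 2.667362


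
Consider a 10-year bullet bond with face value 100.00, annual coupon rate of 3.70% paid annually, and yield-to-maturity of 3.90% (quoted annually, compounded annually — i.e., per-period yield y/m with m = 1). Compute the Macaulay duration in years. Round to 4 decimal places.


Coupon per period c = face * coupon_rate / m = 3.700000
Periods per year m = 1; per-period yield y/m = 0.039000
Number of cashflows N = 10
Cashflows (t years, CF_t, discount factor 1/(1+y/m)^(m*t), PV):
  t = 1.0000: CF_t = 3.700000, DF = 0.962464, PV = 3.561116
  t = 2.0000: CF_t = 3.700000, DF = 0.926337, PV = 3.427446
  t = 3.0000: CF_t = 3.700000, DF = 0.891566, PV = 3.298793
  t = 4.0000: CF_t = 3.700000, DF = 0.858100, PV = 3.174969
  t = 5.0000: CF_t = 3.700000, DF = 0.825890, PV = 3.055793
  t = 6.0000: CF_t = 3.700000, DF = 0.794889, PV = 2.941091
  t = 7.0000: CF_t = 3.700000, DF = 0.765052, PV = 2.830694
  t = 8.0000: CF_t = 3.700000, DF = 0.736335, PV = 2.724441
  t = 9.0000: CF_t = 3.700000, DF = 0.708696, PV = 2.622176
  t = 10.0000: CF_t = 103.700000, DF = 0.682094, PV = 70.733196
Price P = sum_t PV_t = 98.369715
Macaulay numerator sum_t t * PV_t:
  t * PV_t at t = 1.0000: 3.561116
  t * PV_t at t = 2.0000: 6.854892
  t * PV_t at t = 3.0000: 9.896379
  t * PV_t at t = 4.0000: 12.699877
  t * PV_t at t = 5.0000: 15.278967
  t * PV_t at t = 6.0000: 17.646545
  t * PV_t at t = 7.0000: 19.814856
  t * PV_t at t = 8.0000: 21.795525
  t * PV_t at t = 9.0000: 23.599582
  t * PV_t at t = 10.0000: 707.331959
Macaulay duration D = (sum_t t * PV_t) / P = 838.479699 / 98.369715 = 8.523759

Answer: Macaulay duration = 8.5238 years


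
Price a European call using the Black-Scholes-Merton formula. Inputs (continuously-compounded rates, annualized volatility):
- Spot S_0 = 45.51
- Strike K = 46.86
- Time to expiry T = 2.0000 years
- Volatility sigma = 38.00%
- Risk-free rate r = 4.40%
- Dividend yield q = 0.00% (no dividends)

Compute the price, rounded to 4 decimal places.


d1 = (ln(S/K) + (r - q + 0.5*sigma^2) * T) / (sigma * sqrt(T)) = 0.37805585
d2 = d1 - sigma * sqrt(T) = -0.15934531
exp(-rT) = 0.91576088; exp(-qT) = 1.00000000
C = S_0 * exp(-qT) * N(d1) - K * exp(-rT) * N(d2)
N(d1) = 0.64730545; N(d2) = 0.43669841
C = 45.5100 * 1.00000000 * 0.64730545 - 46.8600 * 0.91576088 * 0.43669841 = 10.7190

Answer: Price = 10.7190


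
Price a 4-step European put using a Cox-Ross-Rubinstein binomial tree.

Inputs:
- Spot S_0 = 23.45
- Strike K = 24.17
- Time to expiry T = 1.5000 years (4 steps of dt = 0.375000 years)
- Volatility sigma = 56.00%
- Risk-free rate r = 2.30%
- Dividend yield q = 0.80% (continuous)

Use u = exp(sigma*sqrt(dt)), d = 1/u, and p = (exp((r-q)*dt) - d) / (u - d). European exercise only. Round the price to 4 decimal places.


Answer: Price = V(0,0) = 6.0768

Derivation:
dt = T/N = 0.375000
u = exp(sigma*sqrt(dt)) = 1.409068; d = 1/u = 0.709689
p = (exp((r-q)*dt) - d) / (u - d) = 0.423164
Discount per step: exp(-r*dt) = 0.991412
Stock lattice S(k, i) with i counting down-moves:
  k=0: S(0,0) = 23.4500
  k=1: S(1,0) = 33.0426; S(1,1) = 16.6422
  k=2: S(2,0) = 46.5593; S(2,1) = 23.4500; S(2,2) = 11.8108
  k=3: S(3,0) = 65.6053; S(3,1) = 33.0426; S(3,2) = 16.6422; S(3,3) = 8.3820
  k=4: S(4,0) = 92.4423; S(4,1) = 46.5593; S(4,2) = 23.4500; S(4,3) = 11.8108; S(4,4) = 5.9486
Terminal payoffs V(N, i) = max(K - S_T, 0):
  V(4,0) = 0.000000; V(4,1) = 0.000000; V(4,2) = 0.720000; V(4,3) = 12.359212; V(4,4) = 18.221398
Backward induction: V(k, i) = exp(-r*dt) * [p * V(k+1, i) + (1-p) * V(k+1, i+1)].
  V(3,0) = exp(-r*dt) * [p*0.000000 + (1-p)*0.000000] = 0.000000
  V(3,1) = exp(-r*dt) * [p*0.000000 + (1-p)*0.720000] = 0.411755
  V(3,2) = exp(-r*dt) * [p*0.720000 + (1-p)*12.359212] = 7.370077
  V(3,3) = exp(-r*dt) * [p*12.359212 + (1-p)*18.221398] = 15.605553
  V(2,0) = exp(-r*dt) * [p*0.000000 + (1-p)*0.411755] = 0.235476
  V(2,1) = exp(-r*dt) * [p*0.411755 + (1-p)*7.370077] = 4.387561
  V(2,2) = exp(-r*dt) * [p*7.370077 + (1-p)*15.605553] = 12.016507
  V(1,0) = exp(-r*dt) * [p*0.235476 + (1-p)*4.387561] = 2.607958
  V(1,1) = exp(-r*dt) * [p*4.387561 + (1-p)*12.016507] = 8.712741
  V(0,0) = exp(-r*dt) * [p*2.607958 + (1-p)*8.712741] = 6.076779


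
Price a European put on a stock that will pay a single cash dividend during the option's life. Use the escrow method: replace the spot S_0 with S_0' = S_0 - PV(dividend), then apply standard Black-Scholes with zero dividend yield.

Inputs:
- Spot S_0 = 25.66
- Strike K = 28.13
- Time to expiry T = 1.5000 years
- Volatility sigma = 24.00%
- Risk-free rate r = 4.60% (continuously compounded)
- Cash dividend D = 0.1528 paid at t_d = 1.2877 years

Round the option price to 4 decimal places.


Answer: Price = 3.4079

Derivation:
PV(D) = D * exp(-r * t_d) = 0.1528 * 0.94248601 = 0.14401186
S_0' = S_0 - PV(D) = 25.6600 - 0.14401186 = 25.51598814
d1 = (ln(S_0'/K) + (r + sigma^2/2)*T) / (sigma*sqrt(T)) = 0.04990366
d2 = d1 - sigma*sqrt(T) = -0.24403511
exp(-rT) = 0.93332668
N(-d1) = 0.48009958; N(-d2) = 0.59639819
P = K * exp(-rT) * N(-d2) - S_0' * N(-d1) = 28.1300 * 0.93332668 * 0.59639819 - 25.51598814 * 0.48009958 = 3.4079


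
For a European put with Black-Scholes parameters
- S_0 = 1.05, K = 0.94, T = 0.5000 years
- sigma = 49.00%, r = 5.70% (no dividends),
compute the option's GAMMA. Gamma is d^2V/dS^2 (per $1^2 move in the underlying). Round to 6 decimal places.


Answer: Gamma = 0.929548

Derivation:
d1 = 0.5748938829; d2 = 0.2284115601
phi(d1) = 0.3381755900; exp(-qT) = 1.0000000000; exp(-rT) = 0.9719022941
Gamma = exp(-qT) * phi(d1) / (S * sigma * sqrt(T)) = 1.0000000000 * 0.3381755900 / (1.0500 * 0.4900 * 0.7071067812) = 0.929548


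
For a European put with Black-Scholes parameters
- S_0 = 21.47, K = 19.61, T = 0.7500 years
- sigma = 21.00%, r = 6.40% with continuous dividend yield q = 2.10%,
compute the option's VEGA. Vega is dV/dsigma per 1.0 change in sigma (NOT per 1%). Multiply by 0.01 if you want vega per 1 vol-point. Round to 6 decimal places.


d1 = 0.7665258024; d2 = 0.5846604676
phi(d1) = 0.2973874526; exp(-qT) = 0.9843733826; exp(-rT) = 0.9531337871
Vega = S * exp(-qT) * phi(d1) * sqrt(T) = 21.4700 * 0.9843733826 * 0.2973874526 * 0.8660254038 = 5.443086

Answer: Vega = 5.443086


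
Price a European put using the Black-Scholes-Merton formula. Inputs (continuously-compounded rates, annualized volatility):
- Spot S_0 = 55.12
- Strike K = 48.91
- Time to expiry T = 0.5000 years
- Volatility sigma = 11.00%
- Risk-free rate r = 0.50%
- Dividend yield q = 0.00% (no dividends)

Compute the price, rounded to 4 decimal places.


Answer: Price = 0.1008

Derivation:
d1 = (ln(S/K) + (r - q + 0.5*sigma^2) * T) / (sigma * sqrt(T)) = 1.60777764
d2 = d1 - sigma * sqrt(T) = 1.52999590
exp(-rT) = 0.99750312; exp(-qT) = 1.00000000
P = K * exp(-rT) * N(-d2) - S_0 * exp(-qT) * N(-d1)
N(-d1) = 0.05394194; N(-d2) = 0.06300887
P = 48.9100 * 0.99750312 * 0.06300887 - 55.1200 * 1.00000000 * 0.05394194 = 0.1008


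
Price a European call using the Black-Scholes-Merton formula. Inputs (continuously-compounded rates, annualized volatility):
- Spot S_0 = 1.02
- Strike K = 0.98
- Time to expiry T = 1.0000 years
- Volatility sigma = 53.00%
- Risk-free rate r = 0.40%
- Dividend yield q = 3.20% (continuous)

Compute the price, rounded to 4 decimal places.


Answer: Price = 0.2112

Derivation:
d1 = (ln(S/K) + (r - q + 0.5*sigma^2) * T) / (sigma * sqrt(T)) = 0.28765157
d2 = d1 - sigma * sqrt(T) = -0.24234843
exp(-rT) = 0.99600799; exp(-qT) = 0.96850658
C = S_0 * exp(-qT) * N(d1) - K * exp(-rT) * N(d2)
N(d1) = 0.61319327; N(d2) = 0.40425510
C = 1.0200 * 0.96850658 * 0.61319327 - 0.9800 * 0.99600799 * 0.40425510 = 0.2112


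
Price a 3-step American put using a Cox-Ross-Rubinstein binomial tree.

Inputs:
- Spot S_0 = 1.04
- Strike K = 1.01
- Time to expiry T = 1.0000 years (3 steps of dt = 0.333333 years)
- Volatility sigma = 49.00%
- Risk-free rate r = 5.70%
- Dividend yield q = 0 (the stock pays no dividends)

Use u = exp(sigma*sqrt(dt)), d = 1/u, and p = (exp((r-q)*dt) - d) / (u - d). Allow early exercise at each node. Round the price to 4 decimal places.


dt = T/N = 0.333333
u = exp(sigma*sqrt(dt)) = 1.326975; d = 1/u = 0.753594
p = (exp((r-q)*dt) - d) / (u - d) = 0.463196
Discount per step: exp(-r*dt) = 0.981179
Stock lattice S(k, i) with i counting down-moves:
  k=0: S(0,0) = 1.0400
  k=1: S(1,0) = 1.3801; S(1,1) = 0.7837
  k=2: S(2,0) = 1.8313; S(2,1) = 1.0400; S(2,2) = 0.5906
  k=3: S(3,0) = 2.4301; S(3,1) = 1.3801; S(3,2) = 0.7837; S(3,3) = 0.4451
Terminal payoffs V(N, i) = max(K - S_T, 0):
  V(3,0) = 0.000000; V(3,1) = 0.000000; V(3,2) = 0.226262; V(3,3) = 0.564912
Backward induction: V(k, i) = exp(-r*dt) * [p * V(k+1, i) + (1-p) * V(k+1, i+1)]; then take max(V_cont, immediate exercise) for American.
  V(2,0) = exp(-r*dt) * [p*0.000000 + (1-p)*0.000000] = 0.000000; exercise = 0.000000; V(2,0) = max -> 0.000000
  V(2,1) = exp(-r*dt) * [p*0.000000 + (1-p)*0.226262] = 0.119173; exercise = 0.000000; V(2,1) = max -> 0.119173
  V(2,2) = exp(-r*dt) * [p*0.226262 + (1-p)*0.564912] = 0.400371; exercise = 0.419380; V(2,2) = max -> 0.419380
  V(1,0) = exp(-r*dt) * [p*0.000000 + (1-p)*0.119173] = 0.062768; exercise = 0.000000; V(1,0) = max -> 0.062768
  V(1,1) = exp(-r*dt) * [p*0.119173 + (1-p)*0.419380] = 0.275049; exercise = 0.226262; V(1,1) = max -> 0.275049
  V(0,0) = exp(-r*dt) * [p*0.062768 + (1-p)*0.275049] = 0.173395; exercise = 0.000000; V(0,0) = max -> 0.173395

Answer: Price = V(0,0) = 0.1734


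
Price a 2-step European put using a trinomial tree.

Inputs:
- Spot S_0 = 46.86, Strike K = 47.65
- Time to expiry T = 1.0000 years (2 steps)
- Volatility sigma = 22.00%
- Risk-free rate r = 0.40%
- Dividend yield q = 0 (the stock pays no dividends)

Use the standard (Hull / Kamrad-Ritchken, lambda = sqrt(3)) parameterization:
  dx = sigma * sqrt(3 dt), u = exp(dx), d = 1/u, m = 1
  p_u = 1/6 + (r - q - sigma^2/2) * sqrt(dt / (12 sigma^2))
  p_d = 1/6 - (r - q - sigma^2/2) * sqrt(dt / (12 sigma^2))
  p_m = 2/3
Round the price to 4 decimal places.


Answer: Price = V(0,0) = 4.0081

Derivation:
dt = T/N = 0.500000; dx = sigma*sqrt(3*dt) = 0.269444
u = exp(dx) = 1.309236; d = 1/u = 0.763804
p_u = 0.147924, p_m = 0.666667, p_d = 0.185409
Discount per step: exp(-r*dt) = 0.998002
Stock lattice S(k, j) with j the centered position index:
  k=0: S(0,+0) = 46.8600
  k=1: S(1,-1) = 35.7919; S(1,+0) = 46.8600; S(1,+1) = 61.3508
  k=2: S(2,-2) = 27.3380; S(2,-1) = 35.7919; S(2,+0) = 46.8600; S(2,+1) = 61.3508; S(2,+2) = 80.3227
Terminal payoffs V(N, j) = max(K - S_T, 0):
  V(2,-2) = 20.312027; V(2,-1) = 11.858138; V(2,+0) = 0.790000; V(2,+1) = 0.000000; V(2,+2) = 0.000000
Backward induction: V(k, j) = exp(-r*dt) * [p_u * V(k+1, j+1) + p_m * V(k+1, j) + p_d * V(k+1, j-1)]
  V(1,-1) = exp(-r*dt) * [p_u*0.790000 + p_m*11.858138 + p_d*20.312027] = 11.764764
  V(1,+0) = exp(-r*dt) * [p_u*0.000000 + p_m*0.790000 + p_d*11.858138] = 2.719827
  V(1,+1) = exp(-r*dt) * [p_u*0.000000 + p_m*0.000000 + p_d*0.790000] = 0.146180
  V(0,+0) = exp(-r*dt) * [p_u*0.146180 + p_m*2.719827 + p_d*11.764764] = 4.008110


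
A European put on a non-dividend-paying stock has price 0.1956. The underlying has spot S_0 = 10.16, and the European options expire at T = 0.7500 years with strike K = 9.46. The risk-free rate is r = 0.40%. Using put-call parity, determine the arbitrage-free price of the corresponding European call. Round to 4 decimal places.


Answer: Call price = 0.9239

Derivation:
Put-call parity: C - P = S_0 * exp(-qT) - K * exp(-rT).
S_0 * exp(-qT) = 10.1600 * 1.00000000 = 10.16000000
K * exp(-rT) = 9.4600 * 0.99700450 = 9.43166253
C = P + S*exp(-qT) - K*exp(-rT)
C = 0.1956 + 10.16000000 - 9.43166253 = 0.9239


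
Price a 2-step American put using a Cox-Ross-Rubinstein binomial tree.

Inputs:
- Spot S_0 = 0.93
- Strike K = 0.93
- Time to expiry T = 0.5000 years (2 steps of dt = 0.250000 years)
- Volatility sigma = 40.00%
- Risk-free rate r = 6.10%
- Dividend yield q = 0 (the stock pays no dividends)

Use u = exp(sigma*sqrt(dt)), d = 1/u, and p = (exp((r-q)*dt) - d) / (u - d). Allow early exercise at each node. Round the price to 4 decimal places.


Answer: Price = V(0,0) = 0.0850

Derivation:
dt = T/N = 0.250000
u = exp(sigma*sqrt(dt)) = 1.221403; d = 1/u = 0.818731
p = (exp((r-q)*dt) - d) / (u - d) = 0.488328
Discount per step: exp(-r*dt) = 0.984866
Stock lattice S(k, i) with i counting down-moves:
  k=0: S(0,0) = 0.9300
  k=1: S(1,0) = 1.1359; S(1,1) = 0.7614
  k=2: S(2,0) = 1.3874; S(2,1) = 0.9300; S(2,2) = 0.6234
Terminal payoffs V(N, i) = max(K - S_T, 0):
  V(2,0) = 0.000000; V(2,1) = 0.000000; V(2,2) = 0.306602
Backward induction: V(k, i) = exp(-r*dt) * [p * V(k+1, i) + (1-p) * V(k+1, i+1)]; then take max(V_cont, immediate exercise) for American.
  V(1,0) = exp(-r*dt) * [p*0.000000 + (1-p)*0.000000] = 0.000000; exercise = 0.000000; V(1,0) = max -> 0.000000
  V(1,1) = exp(-r*dt) * [p*0.000000 + (1-p)*0.306602] = 0.154505; exercise = 0.168580; V(1,1) = max -> 0.168580
  V(0,0) = exp(-r*dt) * [p*0.000000 + (1-p)*0.168580] = 0.084952; exercise = 0.000000; V(0,0) = max -> 0.084952


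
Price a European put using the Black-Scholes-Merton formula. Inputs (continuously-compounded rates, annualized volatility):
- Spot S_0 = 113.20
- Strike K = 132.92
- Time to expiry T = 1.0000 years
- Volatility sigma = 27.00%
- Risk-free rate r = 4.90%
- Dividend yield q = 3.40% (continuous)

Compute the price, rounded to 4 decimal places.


Answer: Price = 23.0286

Derivation:
d1 = (ln(S/K) + (r - q + 0.5*sigma^2) * T) / (sigma * sqrt(T)) = -0.40422695
d2 = d1 - sigma * sqrt(T) = -0.67422695
exp(-rT) = 0.95218113; exp(-qT) = 0.96657150
P = K * exp(-rT) * N(-d2) - S_0 * exp(-qT) * N(-d1)
N(-d1) = 0.65697708; N(-d2) = 0.74991648
P = 132.9200 * 0.95218113 * 0.74991648 - 113.2000 * 0.96657150 * 0.65697708 = 23.0286


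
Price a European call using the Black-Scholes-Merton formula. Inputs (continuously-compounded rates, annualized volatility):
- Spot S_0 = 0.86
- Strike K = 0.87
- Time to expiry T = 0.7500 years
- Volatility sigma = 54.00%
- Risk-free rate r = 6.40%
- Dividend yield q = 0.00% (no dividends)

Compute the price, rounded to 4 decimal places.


d1 = (ln(S/K) + (r - q + 0.5*sigma^2) * T) / (sigma * sqrt(T)) = 0.31174600
d2 = d1 - sigma * sqrt(T) = -0.15590771
exp(-rT) = 0.95313379; exp(-qT) = 1.00000000
C = S_0 * exp(-qT) * N(d1) - K * exp(-rT) * N(d2)
N(d1) = 0.62238322; N(d2) = 0.43805288
C = 0.8600 * 1.00000000 * 0.62238322 - 0.8700 * 0.95313379 * 0.43805288 = 0.1720

Answer: Price = 0.1720


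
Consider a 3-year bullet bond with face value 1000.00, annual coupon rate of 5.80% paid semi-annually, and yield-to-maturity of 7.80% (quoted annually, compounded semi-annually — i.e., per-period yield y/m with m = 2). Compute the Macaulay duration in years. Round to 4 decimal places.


Answer: Macaulay duration = 2.7898 years

Derivation:
Coupon per period c = face * coupon_rate / m = 29.000000
Periods per year m = 2; per-period yield y/m = 0.039000
Number of cashflows N = 6
Cashflows (t years, CF_t, discount factor 1/(1+y/m)^(m*t), PV):
  t = 0.5000: CF_t = 29.000000, DF = 0.962464, PV = 27.911453
  t = 1.0000: CF_t = 29.000000, DF = 0.926337, PV = 26.863766
  t = 1.5000: CF_t = 29.000000, DF = 0.891566, PV = 25.855406
  t = 2.0000: CF_t = 29.000000, DF = 0.858100, PV = 24.884895
  t = 2.5000: CF_t = 29.000000, DF = 0.825890, PV = 23.950813
  t = 3.0000: CF_t = 1029.000000, DF = 0.794889, PV = 817.941210
Price P = sum_t PV_t = 947.407543
Macaulay numerator sum_t t * PV_t:
  t * PV_t at t = 0.5000: 13.955727
  t * PV_t at t = 1.0000: 26.863766
  t * PV_t at t = 1.5000: 38.783108
  t * PV_t at t = 2.0000: 49.769789
  t * PV_t at t = 2.5000: 59.877033
  t * PV_t at t = 3.0000: 2453.823629
Macaulay duration D = (sum_t t * PV_t) / P = 2643.073052 / 947.407543 = 2.789795


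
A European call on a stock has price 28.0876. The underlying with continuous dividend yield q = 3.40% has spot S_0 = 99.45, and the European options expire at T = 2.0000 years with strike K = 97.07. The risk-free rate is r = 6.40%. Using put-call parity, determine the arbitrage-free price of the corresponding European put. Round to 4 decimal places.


Answer: Put price = 20.5828

Derivation:
Put-call parity: C - P = S_0 * exp(-qT) - K * exp(-rT).
S_0 * exp(-qT) = 99.4500 * 0.93426047 = 92.91220410
K * exp(-rT) = 97.0700 * 0.87985338 = 85.40736751
P = C - S*exp(-qT) + K*exp(-rT)
P = 28.0876 - 92.91220410 + 85.40736751 = 20.5828


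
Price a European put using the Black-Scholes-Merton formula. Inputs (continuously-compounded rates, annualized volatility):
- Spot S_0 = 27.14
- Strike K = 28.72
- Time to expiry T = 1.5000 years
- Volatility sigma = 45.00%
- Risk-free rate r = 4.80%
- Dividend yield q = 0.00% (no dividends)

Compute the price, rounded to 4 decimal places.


d1 = (ln(S/K) + (r - q + 0.5*sigma^2) * T) / (sigma * sqrt(T)) = 0.30353698
d2 = d1 - sigma * sqrt(T) = -0.24759821
exp(-rT) = 0.93053090; exp(-qT) = 1.00000000
P = K * exp(-rT) * N(-d2) - S_0 * exp(-qT) * N(-d1)
N(-d1) = 0.38074034; N(-d2) = 0.59777735
P = 28.7200 * 0.93053090 * 0.59777735 - 27.1400 * 1.00000000 * 0.38074034 = 5.6422

Answer: Price = 5.6422


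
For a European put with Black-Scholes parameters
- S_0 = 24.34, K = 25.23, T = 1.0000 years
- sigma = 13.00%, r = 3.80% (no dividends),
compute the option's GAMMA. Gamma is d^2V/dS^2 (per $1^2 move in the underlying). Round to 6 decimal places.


Answer: Gamma = 0.125666

Derivation:
d1 = 0.0810563454; d2 = -0.0489436546
phi(d1) = 0.3976338791; exp(-qT) = 1.0000000000; exp(-rT) = 0.9627129409
Gamma = exp(-qT) * phi(d1) / (S * sigma * sqrt(T)) = 1.0000000000 * 0.3976338791 / (24.3400 * 0.1300 * 1.0000000000) = 0.125666


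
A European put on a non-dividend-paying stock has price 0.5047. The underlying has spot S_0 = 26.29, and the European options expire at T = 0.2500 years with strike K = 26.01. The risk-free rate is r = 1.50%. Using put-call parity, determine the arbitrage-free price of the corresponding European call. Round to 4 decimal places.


Answer: Call price = 0.8821

Derivation:
Put-call parity: C - P = S_0 * exp(-qT) - K * exp(-rT).
S_0 * exp(-qT) = 26.2900 * 1.00000000 = 26.29000000
K * exp(-rT) = 26.0100 * 0.99625702 = 25.91264515
C = P + S*exp(-qT) - K*exp(-rT)
C = 0.5047 + 26.29000000 - 25.91264515 = 0.8821


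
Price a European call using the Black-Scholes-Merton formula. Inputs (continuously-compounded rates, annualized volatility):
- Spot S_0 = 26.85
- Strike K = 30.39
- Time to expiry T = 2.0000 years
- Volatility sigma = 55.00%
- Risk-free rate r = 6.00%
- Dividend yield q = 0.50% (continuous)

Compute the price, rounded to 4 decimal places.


Answer: Price = 7.9174

Derivation:
d1 = (ln(S/K) + (r - q + 0.5*sigma^2) * T) / (sigma * sqrt(T)) = 0.37110534
d2 = d1 - sigma * sqrt(T) = -0.40671212
exp(-rT) = 0.88692044; exp(-qT) = 0.99004983
C = S_0 * exp(-qT) * N(d1) - K * exp(-rT) * N(d2)
N(d1) = 0.64472046; N(d2) = 0.34210972
C = 26.8500 * 0.99004983 * 0.64472046 - 30.3900 * 0.88692044 * 0.34210972 = 7.9174


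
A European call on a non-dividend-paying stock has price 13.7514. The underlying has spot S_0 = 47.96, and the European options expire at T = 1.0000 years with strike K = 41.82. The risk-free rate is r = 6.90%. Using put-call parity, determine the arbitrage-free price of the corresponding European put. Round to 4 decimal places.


Answer: Put price = 4.8231

Derivation:
Put-call parity: C - P = S_0 * exp(-qT) - K * exp(-rT).
S_0 * exp(-qT) = 47.9600 * 1.00000000 = 47.96000000
K * exp(-rT) = 41.8200 * 0.93332668 = 39.03172176
P = C - S*exp(-qT) + K*exp(-rT)
P = 13.7514 - 47.96000000 + 39.03172176 = 4.8231


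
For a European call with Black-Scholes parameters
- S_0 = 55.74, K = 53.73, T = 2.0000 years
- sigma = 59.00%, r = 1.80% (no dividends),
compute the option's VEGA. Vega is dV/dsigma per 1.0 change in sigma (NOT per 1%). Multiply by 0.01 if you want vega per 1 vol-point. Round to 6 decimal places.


Answer: Vega = 27.692074

Derivation:
d1 = 0.5043547188; d2 = -0.3300312830
phi(d1) = 0.3512962570; exp(-qT) = 1.0000000000; exp(-rT) = 0.9646402935
Vega = S * exp(-qT) * phi(d1) * sqrt(T) = 55.7400 * 1.0000000000 * 0.3512962570 * 1.4142135624 = 27.692074


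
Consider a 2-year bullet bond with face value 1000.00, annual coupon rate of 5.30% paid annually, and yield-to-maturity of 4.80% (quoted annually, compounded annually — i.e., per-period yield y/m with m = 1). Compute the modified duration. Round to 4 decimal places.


Coupon per period c = face * coupon_rate / m = 53.000000
Periods per year m = 1; per-period yield y/m = 0.048000
Number of cashflows N = 2
Cashflows (t years, CF_t, discount factor 1/(1+y/m)^(m*t), PV):
  t = 1.0000: CF_t = 53.000000, DF = 0.954198, PV = 50.572519
  t = 2.0000: CF_t = 1053.000000, DF = 0.910495, PV = 958.750947
Price P = sum_t PV_t = 1009.323466
First compute Macaulay numerator sum_t t * PV_t:
  t * PV_t at t = 1.0000: 50.572519
  t * PV_t at t = 2.0000: 1917.501894
Macaulay duration D = 1968.074413 / 1009.323466 = 1.949895
Modified duration = D / (1 + y/m) = 1.949895 / (1 + 0.048000) = 1.860586

Answer: Modified duration = 1.8606


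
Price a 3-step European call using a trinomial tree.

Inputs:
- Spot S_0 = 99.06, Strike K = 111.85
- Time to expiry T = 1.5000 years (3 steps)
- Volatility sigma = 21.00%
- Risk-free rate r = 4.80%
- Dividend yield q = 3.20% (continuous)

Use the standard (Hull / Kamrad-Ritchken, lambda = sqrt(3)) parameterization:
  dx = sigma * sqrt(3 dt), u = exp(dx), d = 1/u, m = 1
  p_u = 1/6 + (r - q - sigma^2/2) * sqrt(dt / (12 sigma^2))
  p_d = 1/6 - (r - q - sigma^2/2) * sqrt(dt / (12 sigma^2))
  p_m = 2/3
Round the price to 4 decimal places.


dt = T/N = 0.500000; dx = sigma*sqrt(3*dt) = 0.257196
u = exp(dx) = 1.293299; d = 1/u = 0.773216
p_u = 0.160786, p_m = 0.666667, p_d = 0.172547
Discount per step: exp(-r*dt) = 0.976286
Stock lattice S(k, j) with j the centered position index:
  k=0: S(0,+0) = 99.0600
  k=1: S(1,-1) = 76.5948; S(1,+0) = 99.0600; S(1,+1) = 128.1142
  k=2: S(2,-2) = 59.2244; S(2,-1) = 76.5948; S(2,+0) = 99.0600; S(2,+1) = 128.1142; S(2,+2) = 165.6900
  k=3: S(3,-3) = 45.7932; S(3,-2) = 59.2244; S(3,-1) = 76.5948; S(3,+0) = 99.0600; S(3,+1) = 128.1142; S(3,+2) = 165.6900; S(3,+3) = 214.2867
Terminal payoffs V(N, j) = max(S_T - K, 0):
  V(3,-3) = 0.000000; V(3,-2) = 0.000000; V(3,-1) = 0.000000; V(3,+0) = 0.000000; V(3,+1) = 16.264212; V(3,+2) = 53.840000; V(3,+3) = 102.436734
Backward induction: V(k, j) = exp(-r*dt) * [p_u * V(k+1, j+1) + p_m * V(k+1, j) + p_d * V(k+1, j-1)]
  V(2,-2) = exp(-r*dt) * [p_u*0.000000 + p_m*0.000000 + p_d*0.000000] = 0.000000
  V(2,-1) = exp(-r*dt) * [p_u*0.000000 + p_m*0.000000 + p_d*0.000000] = 0.000000
  V(2,+0) = exp(-r*dt) * [p_u*16.264212 + p_m*0.000000 + p_d*0.000000] = 2.553043
  V(2,+1) = exp(-r*dt) * [p_u*53.840000 + p_m*16.264212 + p_d*0.000000] = 19.037106
  V(2,+2) = exp(-r*dt) * [p_u*102.436734 + p_m*53.840000 + p_d*16.264212] = 53.861749
  V(1,-1) = exp(-r*dt) * [p_u*2.553043 + p_m*0.000000 + p_d*0.000000] = 0.400759
  V(1,+0) = exp(-r*dt) * [p_u*19.037106 + p_m*2.553043 + p_d*0.000000] = 4.649978
  V(1,+1) = exp(-r*dt) * [p_u*53.861749 + p_m*19.037106 + p_d*2.553043] = 21.275352
  V(0,+0) = exp(-r*dt) * [p_u*21.275352 + p_m*4.649978 + p_d*0.400759] = 6.433638

Answer: Price = V(0,0) = 6.4336
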